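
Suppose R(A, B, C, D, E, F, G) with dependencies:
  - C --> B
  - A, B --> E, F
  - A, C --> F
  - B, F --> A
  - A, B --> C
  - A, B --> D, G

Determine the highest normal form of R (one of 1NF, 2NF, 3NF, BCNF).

3NF

Candidate keys: {A, B}, {A, C}, {B, F}, {C, F}. Prime attributes: {A, B, C, F}.
C --> B: {C}⁺ = {B, C}, which is not all of the attributes, so the left side is not a superkey — BCNF is violated.
But every attribute on its right side ({B}) is prime, and the same holds for every other non-superkey FD, so 3NF still holds.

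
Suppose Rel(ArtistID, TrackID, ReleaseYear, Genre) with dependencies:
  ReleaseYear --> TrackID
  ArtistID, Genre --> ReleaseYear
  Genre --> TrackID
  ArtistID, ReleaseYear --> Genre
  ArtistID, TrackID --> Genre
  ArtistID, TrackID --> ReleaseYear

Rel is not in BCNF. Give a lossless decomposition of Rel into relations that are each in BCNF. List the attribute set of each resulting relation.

{ArtistID, Genre, ReleaseYear}; {ReleaseYear, TrackID}

Candidate keys of the original relation: {ArtistID, Genre}, {ArtistID, ReleaseYear}, {ArtistID, TrackID}.
{ArtistID, Genre, ReleaseYear, TrackID}: {ReleaseYear} determines {ReleaseYear, TrackID} here but is not a superkey — split on ReleaseYear --> TrackID, giving {ReleaseYear, TrackID} and {ArtistID, Genre, ReleaseYear}.
{ReleaseYear, TrackID} is in BCNF.
{ArtistID, Genre, ReleaseYear} is in BCNF.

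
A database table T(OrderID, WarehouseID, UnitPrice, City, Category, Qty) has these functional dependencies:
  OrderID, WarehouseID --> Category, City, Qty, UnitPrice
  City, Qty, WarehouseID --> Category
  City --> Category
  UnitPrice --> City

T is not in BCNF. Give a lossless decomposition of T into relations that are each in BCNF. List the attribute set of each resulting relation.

{Category, City}; {City, Qty, WarehouseID}; {City, UnitPrice}; {OrderID, Qty, UnitPrice, WarehouseID}

Candidate key of the original relation: {OrderID, WarehouseID}.
In {Category, City, OrderID, Qty, UnitPrice, WarehouseID}, {City, Qty, WarehouseID} is not a superkey ({City, Qty, WarehouseID}⁺ restricted to this set is {Category, City, Qty, WarehouseID}), so split on City, Qty, WarehouseID --> Category into {Category, City, Qty, WarehouseID} and {City, OrderID, Qty, UnitPrice, WarehouseID}.
In {Category, City, Qty, WarehouseID}, {City} is not a superkey ({City}⁺ restricted to this set is {Category, City}), so split on City --> Category into {Category, City} and {City, Qty, WarehouseID}.
{Category, City} has no BCNF violation.
{City, Qty, WarehouseID} has no BCNF violation.
In {City, OrderID, Qty, UnitPrice, WarehouseID}, {UnitPrice} is not a superkey ({UnitPrice}⁺ restricted to this set is {City, UnitPrice}), so split on UnitPrice --> City into {City, UnitPrice} and {OrderID, Qty, UnitPrice, WarehouseID}.
{City, UnitPrice} has no BCNF violation.
{OrderID, Qty, UnitPrice, WarehouseID} has no BCNF violation.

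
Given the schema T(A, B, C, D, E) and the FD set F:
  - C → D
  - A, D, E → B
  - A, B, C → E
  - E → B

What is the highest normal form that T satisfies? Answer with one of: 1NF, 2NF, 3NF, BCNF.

1NF

Candidate keys: {A, B, C}, {A, C, E}. Prime attributes: {A, B, C, E}.
For C → D we have {C}⁺ = {C, D}; {C} is not a superkey, so BCNF fails.
Because {D} is non-prime and the left side of C → D is not a superkey, the relation is not in 3NF.
{C} is a proper subset of the key {A, B, C}, and {C}⁺ contains the non-prime attribute {D} — a partial dependency, so 2NF is violated.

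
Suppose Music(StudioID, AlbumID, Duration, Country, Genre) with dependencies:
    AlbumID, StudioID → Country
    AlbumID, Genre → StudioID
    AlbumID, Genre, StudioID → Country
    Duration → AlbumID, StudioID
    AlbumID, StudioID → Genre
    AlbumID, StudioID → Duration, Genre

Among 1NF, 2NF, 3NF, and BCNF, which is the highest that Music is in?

Candidate keys: {AlbumID, Genre}, {AlbumID, StudioID}, {Duration}. Prime attributes: {AlbumID, Duration, Genre, StudioID}.
Each dependency's left side is a superkey — BCNF holds.

BCNF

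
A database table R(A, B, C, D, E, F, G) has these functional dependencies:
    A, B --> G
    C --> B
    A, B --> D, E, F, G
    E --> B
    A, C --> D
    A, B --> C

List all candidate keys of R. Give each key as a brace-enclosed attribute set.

{A, B}, {A, C}, {A, E}

No FD produces {A}, so it must be in every candidate key.
{A, B} is a candidate key since {A, B}⁺ = {A, B, C, D, E, F, G} covers every attribute.
{A, C} is a candidate key since {A, C}⁺ = {A, B, C, D, E, F, G} covers every attribute.
{A, E} is a candidate key since {A, E}⁺ = {A, B, C, D, E, F, G} covers every attribute.
No proper subset of any of these is a key, and no other minimal superkey exists.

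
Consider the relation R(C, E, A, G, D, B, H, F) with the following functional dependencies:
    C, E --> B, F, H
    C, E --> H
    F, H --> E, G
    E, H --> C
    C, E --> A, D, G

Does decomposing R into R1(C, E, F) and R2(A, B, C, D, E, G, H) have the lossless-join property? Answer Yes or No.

The shared attributes are {C, E} and {C, E}⁺ = {A, B, C, D, E, F, G, H}.
Since R1 ⊆ {A, B, C, D, E, F, G, H}, the intersection is a superkey of R1; the decomposition is lossless.

Yes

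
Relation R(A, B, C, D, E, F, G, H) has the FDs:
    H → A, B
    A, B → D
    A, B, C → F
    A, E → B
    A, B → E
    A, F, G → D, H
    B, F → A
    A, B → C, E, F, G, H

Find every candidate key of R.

{A, B}, {A, E}, {A, F, G}, {B, F}, {H}

{H} is a candidate key since {H}⁺ = {A, B, C, D, E, F, G, H} covers every attribute.
{A, B} is a candidate key since {A, B}⁺ = {A, B, C, D, E, F, G, H} covers every attribute.
{A, E} is a candidate key since {A, E}⁺ = {A, B, C, D, E, F, G, H} covers every attribute.
{B, F} is a candidate key since {B, F}⁺ = {A, B, C, D, E, F, G, H} covers every attribute.
{A, F, G} is a candidate key since {A, F, G}⁺ = {A, B, C, D, E, F, G, H} covers every attribute.
No proper subset of any of these is a key, and no other minimal superkey exists.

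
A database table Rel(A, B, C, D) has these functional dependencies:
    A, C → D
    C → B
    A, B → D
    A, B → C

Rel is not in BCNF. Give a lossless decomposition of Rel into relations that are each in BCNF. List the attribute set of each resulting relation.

{A, C, D}; {B, C}

Candidate keys of the original relation: {A, B}, {A, C}.
Within {A, B, C, D}: {C}⁺ ∩ {A, B, C, D} = {B, C}, not the whole set, so C → B violates BCNF; decompose into {B, C} and {A, C, D}.
{B, C}: every determinant is a superkey — BCNF.
{A, C, D}: every determinant is a superkey — BCNF.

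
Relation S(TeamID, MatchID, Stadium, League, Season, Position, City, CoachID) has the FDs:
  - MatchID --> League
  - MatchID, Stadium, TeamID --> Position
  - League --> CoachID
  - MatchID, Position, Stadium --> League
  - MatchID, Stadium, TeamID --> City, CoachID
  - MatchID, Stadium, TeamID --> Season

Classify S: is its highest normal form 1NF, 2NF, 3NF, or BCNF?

1NF

Candidate key: {MatchID, Stadium, TeamID}. Prime attributes: {MatchID, Stadium, TeamID}.
For MatchID --> League we have {MatchID}⁺ = {CoachID, League, MatchID}; {MatchID} is not a superkey, so BCNF fails.
MatchID --> League has non-prime {League} on the right and a non-superkey on the left, so 3NF fails.
The proper key subset {MatchID} of {MatchID, Stadium, TeamID} determines non-prime {CoachID, League}, so the relation is not even in 2NF.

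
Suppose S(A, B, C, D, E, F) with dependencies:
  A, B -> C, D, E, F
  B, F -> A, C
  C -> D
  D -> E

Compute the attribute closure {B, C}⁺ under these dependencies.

Start with {B, C}.
C -> D applies; add {D} → now {B, C, D}.
D -> E applies; add {E} → now {B, C, D, E}.
No further FD applies.

{B, C, D, E}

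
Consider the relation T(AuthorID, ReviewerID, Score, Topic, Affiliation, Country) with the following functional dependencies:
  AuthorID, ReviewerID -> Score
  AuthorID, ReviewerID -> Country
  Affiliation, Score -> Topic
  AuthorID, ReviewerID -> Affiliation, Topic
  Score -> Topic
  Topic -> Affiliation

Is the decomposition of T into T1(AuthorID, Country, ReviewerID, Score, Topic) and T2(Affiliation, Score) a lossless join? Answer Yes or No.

T1 ∩ T2 = {Score}; its closure under F is {Affiliation, Score, Topic}.
This includes all of T2, so the common attributes are a superkey of T2 — the join is lossless.

Yes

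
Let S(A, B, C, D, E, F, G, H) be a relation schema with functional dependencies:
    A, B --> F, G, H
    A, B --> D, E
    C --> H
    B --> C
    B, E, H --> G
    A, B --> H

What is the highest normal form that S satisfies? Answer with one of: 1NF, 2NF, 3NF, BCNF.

Candidate key: {A, B}. Prime attributes: {A, B}.
C --> H breaks BCNF: {C}⁺ = {C, H}, so {C} is not a superkey.
C --> H determines the non-prime attribute {H} from a non-superkey — 3NF is violated.
{B} is a proper subset of the key {A, B}, and {B}⁺ contains the non-prime attributes {C, H} — a partial dependency, so 2NF is violated.

1NF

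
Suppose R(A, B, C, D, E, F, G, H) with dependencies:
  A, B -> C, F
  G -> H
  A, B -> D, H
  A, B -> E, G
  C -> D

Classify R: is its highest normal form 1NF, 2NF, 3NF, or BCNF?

Candidate key: {A, B}. Prime attributes: {A, B}.
G -> H breaks BCNF: {G}⁺ = {G, H}, so {G} is not a superkey.
Because {H} is non-prime and the left side of G -> H is not a superkey, the relation is not in 3NF.
Checking every proper subset of each key, none determines a non-prime attribute — 2NF is satisfied.

2NF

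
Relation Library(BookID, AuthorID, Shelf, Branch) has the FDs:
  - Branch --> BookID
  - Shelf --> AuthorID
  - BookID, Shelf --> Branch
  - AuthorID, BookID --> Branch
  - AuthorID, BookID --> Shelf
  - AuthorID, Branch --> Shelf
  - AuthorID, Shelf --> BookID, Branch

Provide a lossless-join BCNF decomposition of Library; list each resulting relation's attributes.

{AuthorID, Branch, Shelf}; {BookID, Branch}

Candidate keys of the original relation: {AuthorID, BookID}, {AuthorID, Branch}, {Shelf}.
In {AuthorID, BookID, Branch, Shelf}, {Branch} is not a superkey ({Branch}⁺ restricted to this set is {BookID, Branch}), so split on Branch --> BookID into {BookID, Branch} and {AuthorID, Branch, Shelf}.
{BookID, Branch} is in BCNF.
{AuthorID, Branch, Shelf} is in BCNF.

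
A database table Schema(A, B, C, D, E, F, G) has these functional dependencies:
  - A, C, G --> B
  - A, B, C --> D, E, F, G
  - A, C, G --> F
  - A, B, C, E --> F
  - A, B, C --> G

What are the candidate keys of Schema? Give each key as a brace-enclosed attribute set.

{A, C} never appear on the right of any FD, so every key must include all of them.
{A, B, C} is a candidate key since {A, B, C}⁺ = {A, B, C, D, E, F, G} covers every attribute.
{A, C, G} is a candidate key since {A, C, G}⁺ = {A, B, C, D, E, F, G} covers every attribute.
These are minimal and exhaustive — every other superkey contains one of them.

{A, B, C}, {A, C, G}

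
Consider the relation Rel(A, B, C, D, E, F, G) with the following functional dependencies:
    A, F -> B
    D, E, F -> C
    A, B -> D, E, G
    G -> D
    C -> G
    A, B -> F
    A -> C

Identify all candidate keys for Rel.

{A, B}, {A, F}

Attributes never on any right-hand side: {A} — every candidate key must contain it.
Closure of {A, B} is {A, B, C, D, E, F, G}, the whole schema; {A, B} is a candidate key.
Closure of {A, F} is {A, B, C, D, E, F, G}, the whole schema; {A, F} is a candidate key.
These are minimal and exhaustive — every other superkey contains one of them.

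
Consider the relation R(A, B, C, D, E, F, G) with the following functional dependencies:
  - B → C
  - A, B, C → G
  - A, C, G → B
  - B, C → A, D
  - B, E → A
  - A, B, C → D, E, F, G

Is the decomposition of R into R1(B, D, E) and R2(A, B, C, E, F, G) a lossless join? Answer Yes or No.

Common attributes: {B, E}; their closure is {A, B, C, D, E, F, G}.
Since R1 ⊆ {A, B, C, D, E, F, G}, the intersection is a superkey of R1; the decomposition is lossless.

Yes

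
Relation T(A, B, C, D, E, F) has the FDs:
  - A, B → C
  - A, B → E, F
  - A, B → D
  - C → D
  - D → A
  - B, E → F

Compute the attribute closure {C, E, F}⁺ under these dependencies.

{A, C, D, E, F}

Start with {C, E, F}.
C → D applies; add {D} → now {C, D, E, F}.
D → A applies; add {A} → now {A, C, D, E, F}.
No further FD applies.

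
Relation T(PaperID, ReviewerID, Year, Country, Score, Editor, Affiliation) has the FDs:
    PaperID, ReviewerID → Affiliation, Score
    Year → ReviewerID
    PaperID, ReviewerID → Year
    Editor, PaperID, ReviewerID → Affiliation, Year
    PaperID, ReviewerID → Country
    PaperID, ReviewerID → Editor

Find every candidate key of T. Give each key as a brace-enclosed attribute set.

{PaperID, ReviewerID}, {PaperID, Year}

Attributes never on any right-hand side: {PaperID} — every candidate key must contain it.
{PaperID, ReviewerID}⁺ = {Affiliation, Country, Editor, PaperID, ReviewerID, Score, Year}, which is every attribute, so {PaperID, ReviewerID} is a candidate key.
{PaperID, Year}⁺ = {Affiliation, Country, Editor, PaperID, ReviewerID, Score, Year}, which is every attribute, so {PaperID, Year} is a candidate key.
No proper subset of any of these is a key, and no other minimal superkey exists.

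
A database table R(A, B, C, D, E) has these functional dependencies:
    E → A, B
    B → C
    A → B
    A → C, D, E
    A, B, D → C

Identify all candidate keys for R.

{A}, {E}

{A}⁺ = {A, B, C, D, E} — all of the relation — so {A} is a candidate key.
{E}⁺ = {A, B, C, D, E} — all of the relation — so {E} is a candidate key.
These are minimal and exhaustive — every other superkey contains one of them.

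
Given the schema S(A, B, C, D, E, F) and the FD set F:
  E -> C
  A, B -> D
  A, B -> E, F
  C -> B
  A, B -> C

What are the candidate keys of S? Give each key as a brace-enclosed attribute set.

{A} never appears on the right of any FD, so every key must include it.
Closure of {A, B} is {A, B, C, D, E, F}, the whole schema; {A, B} is a candidate key.
Closure of {A, C} is {A, B, C, D, E, F}, the whole schema; {A, C} is a candidate key.
Closure of {A, E} is {A, B, C, D, E, F}, the whole schema; {A, E} is a candidate key.
Any other superkey properly contains one of these, so there are no further candidate keys.

{A, B}, {A, C}, {A, E}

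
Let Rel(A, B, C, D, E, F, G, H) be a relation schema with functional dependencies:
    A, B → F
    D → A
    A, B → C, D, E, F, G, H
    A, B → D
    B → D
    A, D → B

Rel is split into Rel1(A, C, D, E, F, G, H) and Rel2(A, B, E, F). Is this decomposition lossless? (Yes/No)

Rel1 ∩ Rel2 = {A, E, F}; its closure under F is {A, E, F}.
Neither Rel1 nor Rel2 is contained in that closure, so the decomposition is lossy.

No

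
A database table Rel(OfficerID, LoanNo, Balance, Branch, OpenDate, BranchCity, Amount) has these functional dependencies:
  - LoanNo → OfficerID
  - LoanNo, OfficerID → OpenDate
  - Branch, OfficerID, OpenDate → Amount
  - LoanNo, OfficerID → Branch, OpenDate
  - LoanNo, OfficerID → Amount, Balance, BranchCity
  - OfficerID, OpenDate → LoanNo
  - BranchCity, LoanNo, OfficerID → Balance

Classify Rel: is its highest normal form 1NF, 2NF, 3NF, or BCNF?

Candidate keys: {LoanNo}, {OfficerID, OpenDate}. Prime attributes: {LoanNo, OfficerID, OpenDate}.
The left-hand side of every FD is a superkey, so BCNF is satisfied.

BCNF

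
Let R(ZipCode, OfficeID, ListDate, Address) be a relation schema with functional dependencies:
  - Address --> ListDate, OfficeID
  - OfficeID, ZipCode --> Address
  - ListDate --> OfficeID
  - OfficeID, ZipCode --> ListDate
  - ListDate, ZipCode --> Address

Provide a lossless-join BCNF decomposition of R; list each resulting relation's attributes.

Candidate keys of the original relation: {Address, ZipCode}, {ListDate, ZipCode}, {OfficeID, ZipCode}.
Within {Address, ListDate, OfficeID, ZipCode}: {Address}⁺ ∩ {Address, ListDate, OfficeID, ZipCode} = {Address, ListDate, OfficeID}, not the whole set, so Address --> ListDate, OfficeID violates BCNF; decompose into {Address, ListDate, OfficeID} and {Address, ZipCode}.
Within {Address, ListDate, OfficeID}: {ListDate}⁺ ∩ {Address, ListDate, OfficeID} = {ListDate, OfficeID}, not the whole set, so ListDate --> OfficeID violates BCNF; decompose into {ListDate, OfficeID} and {Address, ListDate}.
{ListDate, OfficeID}: every determinant is a superkey — BCNF.
{Address, ListDate}: every determinant is a superkey — BCNF.
{Address, ZipCode}: every determinant is a superkey — BCNF.

{Address, ListDate}; {Address, ZipCode}; {ListDate, OfficeID}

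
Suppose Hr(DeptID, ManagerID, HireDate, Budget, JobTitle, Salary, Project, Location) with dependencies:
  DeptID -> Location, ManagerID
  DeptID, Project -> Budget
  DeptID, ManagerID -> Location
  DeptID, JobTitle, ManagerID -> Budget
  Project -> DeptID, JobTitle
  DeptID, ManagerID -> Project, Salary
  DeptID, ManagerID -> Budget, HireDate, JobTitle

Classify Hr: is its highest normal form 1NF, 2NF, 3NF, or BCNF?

Candidate keys: {DeptID}, {Project}. Prime attributes: {DeptID, Project}.
Each dependency's left side is a superkey — BCNF holds.

BCNF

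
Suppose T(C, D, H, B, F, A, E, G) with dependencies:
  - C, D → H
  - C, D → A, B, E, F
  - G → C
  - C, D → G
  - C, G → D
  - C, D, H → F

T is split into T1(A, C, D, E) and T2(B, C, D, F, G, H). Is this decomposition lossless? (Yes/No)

Yes

The shared attributes are {C, D} and {C, D}⁺ = {A, B, C, D, E, F, G, H}.
This includes all of T1, so the common attributes are a superkey of T1 — the join is lossless.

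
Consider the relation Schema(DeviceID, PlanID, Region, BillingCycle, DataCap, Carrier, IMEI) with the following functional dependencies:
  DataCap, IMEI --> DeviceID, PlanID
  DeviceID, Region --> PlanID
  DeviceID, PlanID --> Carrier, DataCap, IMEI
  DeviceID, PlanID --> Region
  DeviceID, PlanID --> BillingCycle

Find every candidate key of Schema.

{DataCap, IMEI}⁺ = {BillingCycle, Carrier, DataCap, DeviceID, IMEI, PlanID, Region} — all of the relation — so {DataCap, IMEI} is a candidate key.
{DeviceID, PlanID}⁺ = {BillingCycle, Carrier, DataCap, DeviceID, IMEI, PlanID, Region} — all of the relation — so {DeviceID, PlanID} is a candidate key.
{DeviceID, Region}⁺ = {BillingCycle, Carrier, DataCap, DeviceID, IMEI, PlanID, Region} — all of the relation — so {DeviceID, Region} is a candidate key.
No proper subset of any of these is a key, and no other minimal superkey exists.

{DataCap, IMEI}, {DeviceID, PlanID}, {DeviceID, Region}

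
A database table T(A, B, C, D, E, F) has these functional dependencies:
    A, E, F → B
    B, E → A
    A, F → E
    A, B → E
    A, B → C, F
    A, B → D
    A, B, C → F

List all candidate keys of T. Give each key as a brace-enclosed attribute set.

{A, B}⁺ = {A, B, C, D, E, F}, which is every attribute, so {A, B} is a candidate key.
{A, F}⁺ = {A, B, C, D, E, F}, which is every attribute, so {A, F} is a candidate key.
{B, E}⁺ = {A, B, C, D, E, F}, which is every attribute, so {B, E} is a candidate key.
No proper subset of any of these is a key, and no other minimal superkey exists.

{A, B}, {A, F}, {B, E}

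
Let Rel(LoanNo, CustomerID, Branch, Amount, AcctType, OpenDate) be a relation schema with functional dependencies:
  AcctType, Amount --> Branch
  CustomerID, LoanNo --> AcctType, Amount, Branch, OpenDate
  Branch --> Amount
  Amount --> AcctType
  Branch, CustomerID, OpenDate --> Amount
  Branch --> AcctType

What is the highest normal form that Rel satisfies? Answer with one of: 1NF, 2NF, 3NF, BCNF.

2NF

Candidate key: {CustomerID, LoanNo}. Prime attributes: {CustomerID, LoanNo}.
AcctType, Amount --> Branch breaks BCNF: {AcctType, Amount}⁺ = {AcctType, Amount, Branch}, so {AcctType, Amount} is not a superkey.
AcctType, Amount --> Branch determines the non-prime attribute {Branch} from a non-superkey — 3NF is violated.
No proper subset of a key has a non-prime attribute in its closure, so there is no partial dependency; 2NF holds.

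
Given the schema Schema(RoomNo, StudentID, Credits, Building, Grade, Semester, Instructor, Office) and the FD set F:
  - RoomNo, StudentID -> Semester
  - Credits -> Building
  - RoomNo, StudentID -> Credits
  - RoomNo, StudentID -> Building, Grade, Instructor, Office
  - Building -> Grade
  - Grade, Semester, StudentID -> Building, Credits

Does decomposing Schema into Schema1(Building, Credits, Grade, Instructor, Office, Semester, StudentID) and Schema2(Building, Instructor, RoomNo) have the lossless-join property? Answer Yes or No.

No

Common attributes: {Building, Instructor}; their closure is {Building, Grade, Instructor}.
Neither Schema1 nor Schema2 is contained in that closure, so the decomposition is lossy.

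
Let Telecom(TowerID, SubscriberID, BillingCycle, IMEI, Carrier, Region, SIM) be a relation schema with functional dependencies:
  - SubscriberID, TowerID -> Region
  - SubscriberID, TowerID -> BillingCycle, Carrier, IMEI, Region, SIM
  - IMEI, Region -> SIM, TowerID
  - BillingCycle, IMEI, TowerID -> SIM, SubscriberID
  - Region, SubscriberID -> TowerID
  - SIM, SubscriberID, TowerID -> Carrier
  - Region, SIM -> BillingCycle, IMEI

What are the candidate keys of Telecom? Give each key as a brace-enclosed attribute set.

{IMEI, Region}⁺ = {BillingCycle, Carrier, IMEI, Region, SIM, SubscriberID, TowerID} — all of the relation — so {IMEI, Region} is a candidate key.
{Region, SIM}⁺ = {BillingCycle, Carrier, IMEI, Region, SIM, SubscriberID, TowerID} — all of the relation — so {Region, SIM} is a candidate key.
{Region, SubscriberID}⁺ = {BillingCycle, Carrier, IMEI, Region, SIM, SubscriberID, TowerID} — all of the relation — so {Region, SubscriberID} is a candidate key.
{SubscriberID, TowerID}⁺ = {BillingCycle, Carrier, IMEI, Region, SIM, SubscriberID, TowerID} — all of the relation — so {SubscriberID, TowerID} is a candidate key.
{BillingCycle, IMEI, TowerID}⁺ = {BillingCycle, Carrier, IMEI, Region, SIM, SubscriberID, TowerID} — all of the relation — so {BillingCycle, IMEI, TowerID} is a candidate key.
Any other superkey properly contains one of these, so there are no further candidate keys.

{BillingCycle, IMEI, TowerID}, {IMEI, Region}, {Region, SIM}, {Region, SubscriberID}, {SubscriberID, TowerID}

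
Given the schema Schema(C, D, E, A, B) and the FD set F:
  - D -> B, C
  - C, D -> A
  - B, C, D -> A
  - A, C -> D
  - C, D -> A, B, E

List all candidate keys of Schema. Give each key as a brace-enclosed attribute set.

Closure of {D} is {A, B, C, D, E}, the whole schema; {D} is a candidate key.
Closure of {A, C} is {A, B, C, D, E}, the whole schema; {A, C} is a candidate key.
These are minimal and exhaustive — every other superkey contains one of them.

{A, C}, {D}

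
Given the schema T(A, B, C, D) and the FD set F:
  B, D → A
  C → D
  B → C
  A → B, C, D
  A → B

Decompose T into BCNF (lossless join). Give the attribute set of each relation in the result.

{A, B, C}; {C, D}

Candidate keys of the original relation: {A}, {B}.
Within {A, B, C, D}: {C}⁺ ∩ {A, B, C, D} = {C, D}, not the whole set, so C → D violates BCNF; decompose into {C, D} and {A, B, C}.
{C, D} is in BCNF.
{A, B, C} is in BCNF.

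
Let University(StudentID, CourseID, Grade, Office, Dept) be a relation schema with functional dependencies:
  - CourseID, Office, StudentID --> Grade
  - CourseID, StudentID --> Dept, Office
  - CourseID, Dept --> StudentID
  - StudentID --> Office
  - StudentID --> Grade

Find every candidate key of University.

{CourseID, Dept}, {CourseID, StudentID}

{CourseID} never appears on the right of any FD, so every key must include it.
{CourseID, Dept} is a candidate key since {CourseID, Dept}⁺ = {CourseID, Dept, Grade, Office, StudentID} covers every attribute.
{CourseID, StudentID} is a candidate key since {CourseID, StudentID}⁺ = {CourseID, Dept, Grade, Office, StudentID} covers every attribute.
These are minimal and exhaustive — every other superkey contains one of them.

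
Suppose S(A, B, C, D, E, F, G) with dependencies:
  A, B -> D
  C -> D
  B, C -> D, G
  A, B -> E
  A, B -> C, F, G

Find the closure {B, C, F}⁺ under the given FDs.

{B, C, D, F, G}

Start with {B, C, F}.
C -> D applies; add {D} → now {B, C, D, F}.
B, C -> D, G applies; add {G} → now {B, C, D, F, G}.
No further FD applies.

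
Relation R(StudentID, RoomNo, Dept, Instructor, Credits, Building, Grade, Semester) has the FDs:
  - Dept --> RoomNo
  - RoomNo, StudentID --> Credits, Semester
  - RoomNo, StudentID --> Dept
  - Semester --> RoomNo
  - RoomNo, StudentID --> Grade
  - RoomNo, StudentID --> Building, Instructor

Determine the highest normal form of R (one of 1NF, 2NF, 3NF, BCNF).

Candidate keys: {Dept, StudentID}, {RoomNo, StudentID}, {Semester, StudentID}. Prime attributes: {Dept, RoomNo, Semester, StudentID}.
For Dept --> RoomNo we have {Dept}⁺ = {Dept, RoomNo}; {Dept} is not a superkey, so BCNF fails.
But every attribute on its right side ({RoomNo}) is prime, and the same holds for every other non-superkey FD, so 3NF still holds.

3NF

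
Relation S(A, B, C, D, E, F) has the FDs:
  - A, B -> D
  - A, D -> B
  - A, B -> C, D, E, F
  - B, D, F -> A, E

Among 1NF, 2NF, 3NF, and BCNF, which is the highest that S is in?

Candidate keys: {A, B}, {A, D}, {B, D, F}. Prime attributes: {A, B, D, F}.
Each dependency's left side is a superkey — BCNF holds.

BCNF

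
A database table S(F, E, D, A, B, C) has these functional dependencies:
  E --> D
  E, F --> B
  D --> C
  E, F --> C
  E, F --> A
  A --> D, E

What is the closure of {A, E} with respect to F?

{A, C, D, E}

Start with {A, E}.
E --> D applies; add {D} → now {A, D, E}.
D --> C applies; add {C} → now {A, C, D, E}.
No further FD applies.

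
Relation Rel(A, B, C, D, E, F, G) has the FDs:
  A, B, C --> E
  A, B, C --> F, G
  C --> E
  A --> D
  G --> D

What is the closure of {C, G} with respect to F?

{C, D, E, G}

Start with {C, G}.
C --> E applies; add {E} → now {C, E, G}.
G --> D applies; add {D} → now {C, D, E, G}.
No further FD applies.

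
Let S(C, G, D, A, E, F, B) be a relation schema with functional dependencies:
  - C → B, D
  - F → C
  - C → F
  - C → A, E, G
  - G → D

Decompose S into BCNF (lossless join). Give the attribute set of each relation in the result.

{A, B, C, E, F, G}; {D, G}

Candidate keys of the original relation: {C}, {F}.
In {A, B, C, D, E, F, G}, {G} is not a superkey ({G}⁺ restricted to this set is {D, G}), so split on G → D into {D, G} and {A, B, C, E, F, G}.
{D, G}: every determinant is a superkey — BCNF.
{A, B, C, E, F, G}: every determinant is a superkey — BCNF.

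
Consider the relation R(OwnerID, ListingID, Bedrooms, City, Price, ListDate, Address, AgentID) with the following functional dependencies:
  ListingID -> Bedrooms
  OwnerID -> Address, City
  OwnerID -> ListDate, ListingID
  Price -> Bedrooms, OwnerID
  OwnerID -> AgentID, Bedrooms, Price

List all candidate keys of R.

{OwnerID}⁺ = {Address, AgentID, Bedrooms, City, ListDate, ListingID, OwnerID, Price}, which is every attribute, so {OwnerID} is a candidate key.
{Price}⁺ = {Address, AgentID, Bedrooms, City, ListDate, ListingID, OwnerID, Price}, which is every attribute, so {Price} is a candidate key.
These are minimal and exhaustive — every other superkey contains one of them.

{OwnerID}, {Price}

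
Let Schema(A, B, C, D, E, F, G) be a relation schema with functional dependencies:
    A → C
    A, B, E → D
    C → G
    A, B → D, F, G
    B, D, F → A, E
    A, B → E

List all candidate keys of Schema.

{A, B}, {B, D, F}

Attributes never on any right-hand side: {B} — every candidate key must contain it.
{A, B}⁺ = {A, B, C, D, E, F, G} — all of the relation — so {A, B} is a candidate key.
{B, D, F}⁺ = {A, B, C, D, E, F, G} — all of the relation — so {B, D, F} is a candidate key.
No proper subset of any of these is a key, and no other minimal superkey exists.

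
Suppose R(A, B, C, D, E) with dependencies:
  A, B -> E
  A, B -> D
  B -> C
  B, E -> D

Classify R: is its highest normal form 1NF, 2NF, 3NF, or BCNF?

Candidate key: {A, B}. Prime attributes: {A, B}.
For B -> C we have {B}⁺ = {B, C}; {B} is not a superkey, so BCNF fails.
B -> C has non-prime {C} on the right and a non-superkey on the left, so 3NF fails.
Since {B} ⊂ {A, B} and {B}⁺ ⊇ {C} with {C} non-prime, there is a partial dependency; 2NF fails.

1NF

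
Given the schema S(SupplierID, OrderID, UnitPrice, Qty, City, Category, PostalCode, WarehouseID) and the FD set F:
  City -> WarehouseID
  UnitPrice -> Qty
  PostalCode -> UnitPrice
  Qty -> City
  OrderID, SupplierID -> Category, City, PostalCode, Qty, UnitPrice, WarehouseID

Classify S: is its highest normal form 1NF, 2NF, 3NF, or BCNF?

2NF

Candidate key: {OrderID, SupplierID}. Prime attributes: {OrderID, SupplierID}.
City -> WarehouseID: {City}⁺ = {City, WarehouseID}, which is not all of the attributes, so the left side is not a superkey — BCNF is violated.
City -> WarehouseID has non-prime {WarehouseID} on the right and a non-superkey on the left, so 3NF fails.
No non-prime attribute depends on a proper subset of any candidate key, so 2NF holds.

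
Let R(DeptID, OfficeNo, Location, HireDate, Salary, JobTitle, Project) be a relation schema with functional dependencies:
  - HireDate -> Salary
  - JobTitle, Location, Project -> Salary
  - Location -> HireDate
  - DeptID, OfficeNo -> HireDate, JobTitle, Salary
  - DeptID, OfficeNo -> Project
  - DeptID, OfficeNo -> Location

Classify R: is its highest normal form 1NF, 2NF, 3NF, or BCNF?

2NF

Candidate key: {DeptID, OfficeNo}. Prime attributes: {DeptID, OfficeNo}.
For HireDate -> Salary we have {HireDate}⁺ = {HireDate, Salary}; {HireDate} is not a superkey, so BCNF fails.
HireDate -> Salary has non-prime {Salary} on the right and a non-superkey on the left, so 3NF fails.
No proper subset of a key has a non-prime attribute in its closure, so there is no partial dependency; 2NF holds.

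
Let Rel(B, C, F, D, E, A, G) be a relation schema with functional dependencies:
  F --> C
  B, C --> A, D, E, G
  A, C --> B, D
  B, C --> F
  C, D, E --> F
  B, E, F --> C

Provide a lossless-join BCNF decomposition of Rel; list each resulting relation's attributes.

Candidate keys of the original relation: {A, C}, {A, F}, {B, C}, {B, F}.
{A, B, C, D, E, F, G}: {F} determines {C, F} here but is not a superkey — split on F --> C, giving {C, F} and {A, B, D, E, F, G}.
{C, F} is in BCNF.
{A, B, D, E, F, G} is in BCNF.

{A, B, D, E, F, G}; {C, F}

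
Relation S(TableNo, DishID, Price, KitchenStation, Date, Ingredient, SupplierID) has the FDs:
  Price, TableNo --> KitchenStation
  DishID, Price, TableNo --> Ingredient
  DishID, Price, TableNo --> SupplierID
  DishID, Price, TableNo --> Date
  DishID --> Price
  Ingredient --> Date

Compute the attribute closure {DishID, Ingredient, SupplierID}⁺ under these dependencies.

{Date, DishID, Ingredient, Price, SupplierID}

Start with {DishID, Ingredient, SupplierID}.
DishID --> Price applies; add {Price} → now {DishID, Ingredient, Price, SupplierID}.
Ingredient --> Date applies; add {Date} → now {Date, DishID, Ingredient, Price, SupplierID}.
No further FD applies.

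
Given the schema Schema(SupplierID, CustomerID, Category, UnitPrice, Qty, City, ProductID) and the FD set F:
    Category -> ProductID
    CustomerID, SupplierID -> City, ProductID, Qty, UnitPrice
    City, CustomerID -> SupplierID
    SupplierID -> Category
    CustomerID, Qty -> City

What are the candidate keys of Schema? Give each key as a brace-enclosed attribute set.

{CustomerID} never appears on the right of any FD, so every key must include it.
{City, CustomerID}⁺ = {Category, City, CustomerID, ProductID, Qty, SupplierID, UnitPrice} — all of the relation — so {City, CustomerID} is a candidate key.
{CustomerID, Qty}⁺ = {Category, City, CustomerID, ProductID, Qty, SupplierID, UnitPrice} — all of the relation — so {CustomerID, Qty} is a candidate key.
{CustomerID, SupplierID}⁺ = {Category, City, CustomerID, ProductID, Qty, SupplierID, UnitPrice} — all of the relation — so {CustomerID, SupplierID} is a candidate key.
Any other superkey properly contains one of these, so there are no further candidate keys.

{City, CustomerID}, {CustomerID, Qty}, {CustomerID, SupplierID}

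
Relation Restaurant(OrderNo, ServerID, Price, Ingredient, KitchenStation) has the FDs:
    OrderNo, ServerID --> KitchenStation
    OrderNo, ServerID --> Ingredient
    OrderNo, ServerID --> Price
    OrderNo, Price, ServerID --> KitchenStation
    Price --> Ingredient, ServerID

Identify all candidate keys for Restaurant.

{OrderNo, Price}, {OrderNo, ServerID}

Attributes never on any right-hand side: {OrderNo} — every candidate key must contain it.
Closure of {OrderNo, Price} is {Ingredient, KitchenStation, OrderNo, Price, ServerID}, the whole schema; {OrderNo, Price} is a candidate key.
Closure of {OrderNo, ServerID} is {Ingredient, KitchenStation, OrderNo, Price, ServerID}, the whole schema; {OrderNo, ServerID} is a candidate key.
No proper subset of any of these is a key, and no other minimal superkey exists.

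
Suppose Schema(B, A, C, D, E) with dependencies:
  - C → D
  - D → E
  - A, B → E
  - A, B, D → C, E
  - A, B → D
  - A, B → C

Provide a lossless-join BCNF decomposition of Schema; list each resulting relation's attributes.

{A, B, C}; {C, D}; {D, E}

Candidate key of the original relation: {A, B}.
In {A, B, C, D, E}, {C} is not a superkey ({C}⁺ restricted to this set is {C, D, E}), so split on C → D, E into {C, D, E} and {A, B, C}.
In {C, D, E}, {D} is not a superkey ({D}⁺ restricted to this set is {D, E}), so split on D → E into {D, E} and {C, D}.
{D, E}: every determinant is a superkey — BCNF.
{C, D}: every determinant is a superkey — BCNF.
{A, B, C}: every determinant is a superkey — BCNF.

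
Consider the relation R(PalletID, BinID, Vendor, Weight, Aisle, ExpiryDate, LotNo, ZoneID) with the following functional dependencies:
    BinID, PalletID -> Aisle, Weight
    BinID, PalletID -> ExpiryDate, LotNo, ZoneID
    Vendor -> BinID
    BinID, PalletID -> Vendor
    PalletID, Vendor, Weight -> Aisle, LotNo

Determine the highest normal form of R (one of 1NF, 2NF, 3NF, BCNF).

3NF

Candidate keys: {BinID, PalletID}, {PalletID, Vendor}. Prime attributes: {BinID, PalletID, Vendor}.
Vendor -> BinID: {Vendor}⁺ = {BinID, Vendor}, which is not all of the attributes, so the left side is not a superkey — BCNF is violated.
But every attribute on its right side ({BinID}) is prime, and the same holds for every other non-superkey FD, so 3NF still holds.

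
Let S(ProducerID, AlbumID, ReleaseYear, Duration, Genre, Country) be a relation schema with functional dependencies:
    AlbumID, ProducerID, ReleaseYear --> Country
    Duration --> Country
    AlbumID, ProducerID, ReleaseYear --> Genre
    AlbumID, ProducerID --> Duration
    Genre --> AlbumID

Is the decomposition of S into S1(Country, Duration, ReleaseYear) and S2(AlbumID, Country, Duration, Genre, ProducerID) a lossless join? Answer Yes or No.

No

Common attributes: {Country, Duration}; their closure is {Country, Duration}.
The closure covers neither S1 nor S2 entirely; the join is not lossless.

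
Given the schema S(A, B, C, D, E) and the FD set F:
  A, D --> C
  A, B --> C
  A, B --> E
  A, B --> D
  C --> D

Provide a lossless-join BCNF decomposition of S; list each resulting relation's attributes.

{A, B, D, E}; {A, C}; {C, D}

Candidate key of the original relation: {A, B}.
Within {A, B, C, D, E}: {A, D}⁺ ∩ {A, B, C, D, E} = {A, C, D}, not the whole set, so A, D --> C violates BCNF; decompose into {A, C, D} and {A, B, D, E}.
Within {A, C, D}: {C}⁺ ∩ {A, C, D} = {C, D}, not the whole set, so C --> D violates BCNF; decompose into {C, D} and {A, C}.
{C, D} is in BCNF.
{A, C} is in BCNF.
{A, B, D, E} is in BCNF.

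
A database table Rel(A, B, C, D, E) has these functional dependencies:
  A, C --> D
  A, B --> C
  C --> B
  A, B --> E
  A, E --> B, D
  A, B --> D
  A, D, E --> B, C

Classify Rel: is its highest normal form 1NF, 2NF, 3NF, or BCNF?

Candidate keys: {A, B}, {A, C}, {A, E}. Prime attributes: {A, B, C, E}.
C --> B: {C}⁺ = {B, C}, which is not all of the attributes, so the left side is not a superkey — BCNF is violated.
Its right-hand attributes {B} are all prime, as are those of every other non-superkey FD — the relation is in 3NF.

3NF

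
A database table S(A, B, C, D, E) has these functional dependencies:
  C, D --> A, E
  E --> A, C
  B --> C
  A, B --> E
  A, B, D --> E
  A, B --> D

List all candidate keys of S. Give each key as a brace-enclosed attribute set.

Attributes never on any right-hand side: {B} — every candidate key must contain it.
Closure of {A, B} is {A, B, C, D, E}, the whole schema; {A, B} is a candidate key.
Closure of {B, D} is {A, B, C, D, E}, the whole schema; {B, D} is a candidate key.
Closure of {B, E} is {A, B, C, D, E}, the whole schema; {B, E} is a candidate key.
No proper subset of any of these is a key, and no other minimal superkey exists.

{A, B}, {B, D}, {B, E}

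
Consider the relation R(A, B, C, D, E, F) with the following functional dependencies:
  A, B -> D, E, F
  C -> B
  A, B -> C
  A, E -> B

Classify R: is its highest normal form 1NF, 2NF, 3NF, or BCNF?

Candidate keys: {A, B}, {A, C}, {A, E}. Prime attributes: {A, B, C, E}.
For C -> B we have {C}⁺ = {B, C}; {C} is not a superkey, so BCNF fails.
But every attribute on its right side ({B}) is prime, and the same holds for every other non-superkey FD, so 3NF still holds.

3NF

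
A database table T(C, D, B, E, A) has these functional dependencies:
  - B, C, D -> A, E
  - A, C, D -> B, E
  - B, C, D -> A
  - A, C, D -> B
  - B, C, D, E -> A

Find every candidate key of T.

{A, C, D}, {B, C, D}

No FD produces {C, D}, so they must be in every candidate key.
{A, C, D}⁺ = {A, B, C, D, E}, which is every attribute, so {A, C, D} is a candidate key.
{B, C, D}⁺ = {A, B, C, D, E}, which is every attribute, so {B, C, D} is a candidate key.
These are minimal and exhaustive — every other superkey contains one of them.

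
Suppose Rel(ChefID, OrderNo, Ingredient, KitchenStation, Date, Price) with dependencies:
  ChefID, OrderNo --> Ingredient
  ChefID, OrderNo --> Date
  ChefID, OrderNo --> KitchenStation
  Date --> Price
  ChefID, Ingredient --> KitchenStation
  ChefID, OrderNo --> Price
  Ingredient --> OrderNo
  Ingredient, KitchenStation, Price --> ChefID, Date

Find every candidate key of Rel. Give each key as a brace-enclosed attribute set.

{ChefID, Ingredient}, {ChefID, OrderNo}, {Date, Ingredient, KitchenStation}, {Ingredient, KitchenStation, Price}

{ChefID, Ingredient} is a candidate key since {ChefID, Ingredient}⁺ = {ChefID, Date, Ingredient, KitchenStation, OrderNo, Price} covers every attribute.
{ChefID, OrderNo} is a candidate key since {ChefID, OrderNo}⁺ = {ChefID, Date, Ingredient, KitchenStation, OrderNo, Price} covers every attribute.
{Date, Ingredient, KitchenStation} is a candidate key since {Date, Ingredient, KitchenStation}⁺ = {ChefID, Date, Ingredient, KitchenStation, OrderNo, Price} covers every attribute.
{Ingredient, KitchenStation, Price} is a candidate key since {Ingredient, KitchenStation, Price}⁺ = {ChefID, Date, Ingredient, KitchenStation, OrderNo, Price} covers every attribute.
These are minimal and exhaustive — every other superkey contains one of them.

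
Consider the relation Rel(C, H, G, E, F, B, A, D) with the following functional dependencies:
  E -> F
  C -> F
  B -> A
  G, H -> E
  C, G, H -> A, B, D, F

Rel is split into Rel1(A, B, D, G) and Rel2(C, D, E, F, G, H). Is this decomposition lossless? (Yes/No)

No

The shared attributes are {D, G} and {D, G}⁺ = {D, G}.
Rel1 ⊄ {D, G} and Rel2 ⊄ {D, G}, so the split is lossy.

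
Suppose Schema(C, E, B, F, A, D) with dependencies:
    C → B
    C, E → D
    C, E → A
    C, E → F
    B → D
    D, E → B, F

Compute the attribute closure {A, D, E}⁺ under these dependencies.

{A, B, D, E, F}

Start with {A, D, E}.
D, E → B, F applies; add {B, F} → now {A, B, D, E, F}.
No further FD applies.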